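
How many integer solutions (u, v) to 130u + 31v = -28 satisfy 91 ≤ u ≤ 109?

gcd(130, 31) = 1.
By Bézout, 130×(-5) + 31×(21) = 1.
Particular solution: (16, -68).
General solution: u = 16 + 31t, v = -68 - 130t for integer t.
91 ≤ 16 + 31t ≤ 109 gives t ∈ [3, 3], which is 1 value.

1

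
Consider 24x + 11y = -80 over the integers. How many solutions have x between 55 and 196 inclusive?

13

gcd(24, 11) = 1  (24 = 2·11 + 2, 11 = 5·2 + 1, 2 = 2·1).
Back-substituting, 24·(-5) + 11·(11) = 1.
Scale by -80: particular solution (400, -880); reduce x mod 11: (4, -16).
General solution: x = 4 + 11t, y = -16 - 24t for integer t.
55 ≤ 4 + 11t ≤ 196 gives t ∈ [5, 17], which is 13 values.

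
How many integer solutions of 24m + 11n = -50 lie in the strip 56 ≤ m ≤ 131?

7

gcd(24, 11) = 1.
By Bézout, 24*(-5) + 11*(11) = 1.
Particular solution: (8, -22).
General solution: m = 8 + 11t, n = -22 - 24t for integer t.
56 ≤ 8 + 11t ≤ 131 gives t ∈ [5, 11], which is 7 values.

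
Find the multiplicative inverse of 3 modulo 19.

13

gcd(19, 3) = 1.
By Bézout, 3·(-6) + 19·(1) = 1.
So 3·-6 ≡ 1 (mod 19), and -6 mod 19 = 13.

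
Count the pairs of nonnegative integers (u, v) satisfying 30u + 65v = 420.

gcd(65, 30) = 5  (65 = 2*30 + 5, 30 = 6*5).
Back-substituting, 30*(-2) + 65*(1) = 5.
Scale by 84: one solution is (-168, 84). Reduce u mod 13: (1, 6).
General: u = 1 + 13t, v = 6 - 6t.
u ≥ 0 ⇒ t ≥ 0; v ≥ 0 ⇒ t ≤ 1. So t ∈ [0, 1]: 2 solutions.

2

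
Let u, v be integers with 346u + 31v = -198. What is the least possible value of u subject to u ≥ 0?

10

gcd(346, 31):
  346 = 11×31 + 5
  31 = 6×5 + 1
  5 = 5×1
so gcd(346, 31) = 1.
1 divides -198, so solutions exist.
Back-substitute for Bézout coefficients:
  1 = 31 - 6×5
  ... = 346×(-6) + 31×(67)
Scale by -198/1 = -198: (u₀, v₀) = (1188, -13266).
General solution: u = 1188 + 31t, v = -13266 - 346t for integer t.
u ≥ 0: smallest is 1188 mod 31 = 10 (at t = -38), with v = -118.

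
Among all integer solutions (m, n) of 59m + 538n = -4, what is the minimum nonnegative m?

82

gcd(538, 59) = 1.
1 divides -4, so solutions exist.
By Bézout, 59×(-155) + 538×(17) = 1.
Scale by -4/1 = -4: (m₀, n₀) = (620, -68).
General solution: m = 620 + 538t, n = -68 - 59t for integer t.
m ≥ 0: smallest is 620 mod 538 = 82 (at t = -1), with n = -9.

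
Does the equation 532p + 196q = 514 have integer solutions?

no

gcd(532, 196):
  532 = 2*196 + 140
  196 = 1*140 + 56
  140 = 2*56 + 28
  56 = 2*28
so gcd(532, 196) = 28.
28 does not divide 514 (remainder 10), so no integer solutions.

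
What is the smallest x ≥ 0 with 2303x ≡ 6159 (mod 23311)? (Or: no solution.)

5256

gcd(23311, 2303) = 1.
1 divides 6159, so solutions exist.
By Bézout, 2303*(3816) + 23311*(-377) = 1.
So 2303*(3816) ≡ 1 (mod 23311); multiply by 6159: x ≡ 23502744 (mod 23311).
Smallest nonnegative: x = 23502744 mod 23311 = 5256.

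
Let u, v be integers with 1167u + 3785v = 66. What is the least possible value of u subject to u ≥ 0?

2958

gcd(3785, 1167):
  3785 = 3×1167 + 284
  1167 = 4×284 + 31
  284 = 9×31 + 5
  31 = 6×5 + 1
  5 = 5×1
so gcd(3785, 1167) = 1.
1 divides 66, so solutions exist.
Back-substitute for Bézout coefficients:
  1 = 31 - 6×5
  ... = 1167×(733) + 3785×(-226)
Scale by 66/1 = 66: (u₀, v₀) = (48378, -14916).
General solution: u = 48378 + 3785t, v = -14916 - 1167t for integer t.
u ≥ 0: smallest is 48378 mod 3785 = 2958 (at t = -12), with v = -912.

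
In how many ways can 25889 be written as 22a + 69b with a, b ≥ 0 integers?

gcd(69, 22):
  69 = 3×22 + 3
  22 = 7×3 + 1
  3 = 3×1
so gcd(69, 22) = 1.
Back-substitute for Bézout coefficients:
  1 = 22 - 7×3
  ... = 22×(22) + 69×(-7)
Scale by 25889: one solution is (569558, -181223). Reduce a mod 69: (32, 365).
General: a = 32 + 69t, b = 365 - 22t.
a ≥ 0 ⇒ t ≥ 0; b ≥ 0 ⇒ t ≤ 16. So t ∈ [0, 16]: 17 solutions.

17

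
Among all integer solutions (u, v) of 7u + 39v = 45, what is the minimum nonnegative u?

12

gcd(39, 7):
  39 = 5×7 + 4
  7 = 1×4 + 3
  4 = 1×3 + 1
  3 = 3×1
so gcd(39, 7) = 1.
1 divides 45, so solutions exist.
Back-substitute for Bézout coefficients:
  1 = 4 - 1×3
  ... = 7×(-11) + 39×(2)
Scale by 45/1 = 45: (u₀, v₀) = (-495, 90).
General solution: u = -495 + 39t, v = 90 - 7t for integer t.
u ≥ 0: smallest is -495 mod 39 = 12 (at t = 13), with v = -1.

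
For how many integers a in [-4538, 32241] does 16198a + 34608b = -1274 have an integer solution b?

14

gcd(34608, 16198) = 14  (34608 = 2×16198 + 2212, 16198 = 7×2212 + 714, 2212 = 3×714 + 70, 714 = 10×70 + 14, 70 = 5×14).
Back-substituting, 16198×(485) + 34608×(-227) = 14.
Scale by -91: particular solution (-44135, 20657); reduce a mod 2472: (361, -169).
General solution: a = 361 + 2472t, b = -169 - 1157t for integer t.
-4538 ≤ 361 + 2472t ≤ 32241 gives t ∈ [-1, 12], which is 14 values.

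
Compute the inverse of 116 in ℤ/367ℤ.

gcd(367, 116):
  367 = 3×116 + 19
  116 = 6×19 + 2
  19 = 9×2 + 1
  2 = 2×1
so gcd(367, 116) = 1.
Back-substitute for Bézout coefficients:
  1 = 19 - 9×2
  ... = 116×(-174) + 367×(55)
So 116×-174 ≡ 1 (mod 367), and -174 mod 367 = 193.

193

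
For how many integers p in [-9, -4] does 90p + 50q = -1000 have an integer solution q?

gcd(90, 50) = 10.
By Bézout, 90*(-1) + 50*(2) = 10.
Particular solution: (0, -20).
General solution: p = 0 + 5t, q = -20 - 9t for integer t.
-9 ≤ 0 + 5t ≤ -4 gives t ∈ [-1, -1], which is 1 value.

1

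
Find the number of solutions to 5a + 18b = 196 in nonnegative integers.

2

gcd(18, 5):
  18 = 3·5 + 3
  5 = 1·3 + 2
  3 = 1·2 + 1
  2 = 2·1
so gcd(18, 5) = 1.
Back-substitute for Bézout coefficients:
  1 = 3 - 1·2
  ... = 5·(-7) + 18·(2)
Scale by 196: one solution is (-1372, 392). Reduce a mod 18: (14, 7).
General: a = 14 + 18t, b = 7 - 5t.
a ≥ 0 ⇒ t ≥ 0; b ≥ 0 ⇒ t ≤ 1. So t ∈ [0, 1]: 2 solutions.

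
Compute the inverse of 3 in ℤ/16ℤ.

11

gcd(16, 3):
  16 = 5·3 + 1
  3 = 3·1
so gcd(16, 3) = 1.
Back-substitute for Bézout coefficients:
  1 = 16 - 5·3
  ... = 3·(-5) + 16·(1)
So 3·-5 ≡ 1 (mod 16), and -5 mod 16 = 11.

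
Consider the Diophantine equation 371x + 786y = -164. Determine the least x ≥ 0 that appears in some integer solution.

gcd(786, 371) = 1  (786 = 2×371 + 44, 371 = 8×44 + 19, 44 = 2×19 + 6, 19 = 3×6 + 1, 6 = 6×1).
1 divides -164, so solutions exist.
Back-substituting, 371×(125) + 786×(-59) = 1.
Scale by -164/1 = -164: (x₀, y₀) = (-20500, 9676).
General solution: x = -20500 + 786t, y = 9676 - 371t for integer t.
x ≥ 0: smallest is -20500 mod 786 = 722 (at t = 27), with y = -341.

722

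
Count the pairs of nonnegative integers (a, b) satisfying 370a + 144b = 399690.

15

gcd(370, 144):
  370 = 2*144 + 82
  144 = 1*82 + 62
  82 = 1*62 + 20
  62 = 3*20 + 2
  20 = 10*2
so gcd(370, 144) = 2.
Back-substitute for Bézout coefficients:
  2 = 62 - 3*20
  ... = 370*(-7) + 144*(18)
Scale by 199845: one solution is (-1398915, 3597210). Reduce a mod 72: (45, 2660).
General: a = 45 + 72t, b = 2660 - 185t.
a ≥ 0 ⇒ t ≥ 0; b ≥ 0 ⇒ t ≤ 14. So t ∈ [0, 14]: 15 solutions.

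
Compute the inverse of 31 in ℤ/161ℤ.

26

gcd(161, 31) = 1  (161 = 5·31 + 6, 31 = 5·6 + 1, 6 = 6·1).
Back-substituting, 31·(26) + 161·(-5) = 1.
So 31·26 ≡ 1 (mod 161), and 26 mod 161 = 26.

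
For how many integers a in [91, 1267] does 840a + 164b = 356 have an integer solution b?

29

gcd(840, 164):
  840 = 5*164 + 20
  164 = 8*20 + 4
  20 = 5*4
so gcd(840, 164) = 4.
Back-substitute for Bézout coefficients:
  4 = 164 - 8*20
  ... = 840*(-8) + 164*(41)
Scale by 89: particular solution (-712, 3649); reduce a mod 41: (26, -131).
General solution: a = 26 + 41t, b = -131 - 210t for integer t.
91 ≤ 26 + 41t ≤ 1267 gives t ∈ [2, 30], which is 29 values.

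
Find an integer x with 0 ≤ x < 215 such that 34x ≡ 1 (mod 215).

19

gcd(215, 34):
  215 = 6×34 + 11
  34 = 3×11 + 1
  11 = 11×1
so gcd(215, 34) = 1.
Back-substitute for Bézout coefficients:
  1 = 34 - 3×11
  ... = 34×(19) + 215×(-3)
So 34×19 ≡ 1 (mod 215), and 19 mod 215 = 19.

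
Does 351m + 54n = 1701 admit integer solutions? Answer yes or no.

yes

gcd(351, 54) = 27  (351 = 6*54 + 27, 54 = 2*27).
27 divides 1701, so integer solutions exist.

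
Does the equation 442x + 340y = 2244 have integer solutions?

yes

gcd(442, 340) = 34  (442 = 1·340 + 102, 340 = 3·102 + 34, 102 = 3·34).
34 divides 2244, so integer solutions exist.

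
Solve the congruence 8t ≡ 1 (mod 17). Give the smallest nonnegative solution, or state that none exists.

gcd(17, 8) = 1.
1 divides 1, so solutions exist.
By Bézout, 8*(-2) + 17*(1) = 1.
So 8*(-2) ≡ 1 (mod 17); multiply by 1: t ≡ -2 (mod 17).
Smallest nonnegative: t = -2 mod 17 = 15.

15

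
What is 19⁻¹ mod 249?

118

gcd(249, 19) = 1  (249 = 13*19 + 2, 19 = 9*2 + 1, 2 = 2*1).
Back-substituting, 19*(118) + 249*(-9) = 1.
So 19*118 ≡ 1 (mod 249), and 118 mod 249 = 118.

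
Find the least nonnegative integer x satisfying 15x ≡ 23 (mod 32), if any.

gcd(32, 15) = 1.
1 divides 23, so solutions exist.
By Bézout, 15×(15) + 32×(-7) = 1.
So 15×(15) ≡ 1 (mod 32); multiply by 23: x ≡ 345 (mod 32).
Smallest nonnegative: x = 345 mod 32 = 25.

25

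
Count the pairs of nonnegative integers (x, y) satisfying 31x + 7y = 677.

3

gcd(31, 7):
  31 = 4×7 + 3
  7 = 2×3 + 1
  3 = 3×1
so gcd(31, 7) = 1.
Back-substitute for Bézout coefficients:
  1 = 7 - 2×3
  ... = 31×(-2) + 7×(9)
Scale by 677: one solution is (-1354, 6093). Reduce x mod 7: (4, 79).
General: x = 4 + 7t, y = 79 - 31t.
x ≥ 0 ⇒ t ≥ 0; y ≥ 0 ⇒ t ≤ 2. So t ∈ [0, 2]: 3 solutions.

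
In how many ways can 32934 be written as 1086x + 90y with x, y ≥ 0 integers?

gcd(1086, 90):
  1086 = 12*90 + 6
  90 = 15*6
so gcd(1086, 90) = 6.
Back-substitute for Bézout coefficients:
  6 = 1086 - 12*90
  ... = 1086*(1) + 90*(-12)
Scale by 5489: one solution is (5489, -65868). Reduce x mod 15: (14, 197).
General: x = 14 + 15t, y = 197 - 181t.
x ≥ 0 ⇒ t ≥ 0; y ≥ 0 ⇒ t ≤ 1. So t ∈ [0, 1]: 2 solutions.

2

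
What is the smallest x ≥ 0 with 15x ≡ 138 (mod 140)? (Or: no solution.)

no solution

gcd(140, 15):
  140 = 9×15 + 5
  15 = 3×5
so gcd(140, 15) = 5.
5 does not divide 138, so the congruence has no solution.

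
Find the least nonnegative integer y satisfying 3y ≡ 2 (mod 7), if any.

gcd(7, 3) = 1.
1 divides 2, so solutions exist.
By Bézout, 3·(-2) + 7·(1) = 1.
So 3·(-2) ≡ 1 (mod 7); multiply by 2: y ≡ -4 (mod 7).
Smallest nonnegative: y = -4 mod 7 = 3.

3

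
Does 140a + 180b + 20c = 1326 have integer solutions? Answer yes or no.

no

gcd(180, 140):
  180 = 1*140 + 40
  140 = 3*40 + 20
  40 = 2*20
so gcd(180, 140) = 20.
gcd(20, 20) = 20.
20 does not divide 1326 (remainder 6), so no integer solutions.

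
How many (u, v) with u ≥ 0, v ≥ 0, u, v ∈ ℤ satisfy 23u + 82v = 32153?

17

gcd(82, 23) = 1.
By Bézout, 23×(25) + 82×(-7) = 1.
One solution: (61, 375).
General: u = 61 + 82t, v = 375 - 23t.
u ≥ 0 ⇒ t ≥ 0; v ≥ 0 ⇒ t ≤ 16. So t ∈ [0, 16]: 17 solutions.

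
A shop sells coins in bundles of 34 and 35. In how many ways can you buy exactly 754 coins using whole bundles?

Need nonnegative integers with 34j + 35k = 754.
gcd(34, 35) = 1, and 34·(-1) + 35·(1) = 1.
So (j₀, k₀) = (-754, 754); general j = -754 + 35t, k = 754 - 34t.
j ≥ 0 ⇒ t ≥ 22; k ≥ 0 ⇒ t ≤ 22. That's 1 value of t.

1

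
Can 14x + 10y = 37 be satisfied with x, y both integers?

no

gcd(14, 10) = 2  (14 = 1*10 + 4, 10 = 2*4 + 2, 4 = 2*2).
2 does not divide 37 (remainder 1), so no integer solutions.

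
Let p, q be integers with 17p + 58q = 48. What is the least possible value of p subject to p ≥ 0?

gcd(58, 17):
  58 = 3·17 + 7
  17 = 2·7 + 3
  7 = 2·3 + 1
  3 = 3·1
so gcd(58, 17) = 1.
1 divides 48, so solutions exist.
Back-substitute for Bézout coefficients:
  1 = 7 - 2·3
  ... = 17·(-17) + 58·(5)
Scale by 48/1 = 48: (p₀, q₀) = (-816, 240).
General solution: p = -816 + 58t, q = 240 - 17t for integer t.
p ≥ 0: smallest is -816 mod 58 = 54 (at t = 15), with q = -15.

54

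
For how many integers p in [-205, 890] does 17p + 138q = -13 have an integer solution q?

8

gcd(138, 17) = 1.
By Bézout, 17*(65) + 138*(-8) = 1.
Particular solution: (121, -15).
General solution: p = 121 + 138t, q = -15 - 17t for integer t.
-205 ≤ 121 + 138t ≤ 890 gives t ∈ [-2, 5], which is 8 values.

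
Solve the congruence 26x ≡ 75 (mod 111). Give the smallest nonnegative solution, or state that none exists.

gcd(111, 26) = 1.
1 divides 75, so solutions exist.
By Bézout, 26·(47) + 111·(-11) = 1.
So 26·(47) ≡ 1 (mod 111); multiply by 75: x ≡ 3525 (mod 111).
Smallest nonnegative: x = 3525 mod 111 = 84.

84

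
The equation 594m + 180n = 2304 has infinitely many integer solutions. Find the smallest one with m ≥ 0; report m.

6

gcd(594, 180):
  594 = 3·180 + 54
  180 = 3·54 + 18
  54 = 3·18
so gcd(594, 180) = 18.
18 divides 2304, so solutions exist.
Back-substitute for Bézout coefficients:
  18 = 180 - 3·54
  ... = 594·(-3) + 180·(10)
Scale by 2304/18 = 128: (m₀, n₀) = (-384, 1280).
General solution: m = -384 + 10t, n = 1280 - 33t for integer t.
m ≥ 0: smallest is -384 mod 10 = 6 (at t = 39), with n = -7.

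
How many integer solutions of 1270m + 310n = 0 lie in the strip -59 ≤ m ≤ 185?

7

gcd(1270, 310) = 10  (1270 = 4×310 + 30, 310 = 10×30 + 10, 30 = 3×10).
Back-substituting, 1270×(-10) + 310×(41) = 10.
Scale by 0: particular solution (0, 0); reduce m mod 31: (0, 0).
General solution: m = 0 + 31t, n = 0 - 127t for integer t.
-59 ≤ 0 + 31t ≤ 185 gives t ∈ [-1, 5], which is 7 values.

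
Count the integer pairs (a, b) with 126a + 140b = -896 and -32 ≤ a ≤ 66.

gcd(140, 126) = 14.
By Bézout, 126×(-1) + 140×(1) = 14.
Particular solution: (4, -10).
General solution: a = 4 + 10t, b = -10 - 9t for integer t.
-32 ≤ 4 + 10t ≤ 66 gives t ∈ [-3, 6], which is 10 values.

10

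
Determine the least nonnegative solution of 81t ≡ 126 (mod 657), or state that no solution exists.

34

gcd(657, 81):
  657 = 8×81 + 9
  81 = 9×9
so gcd(657, 81) = 9.
9 divides 126, so solutions exist.
Back-substitute for Bézout coefficients:
  9 = 657 - 8×81
  ... = 81×(-8) + 657×(1)
So 81×(-8) ≡ 9 (mod 657); multiply by 14: t ≡ -112 (mod 73).
Smallest nonnegative: t = -112 mod 73 = 34.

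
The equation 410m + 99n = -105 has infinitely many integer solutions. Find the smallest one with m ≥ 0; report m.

gcd(410, 99):
  410 = 4*99 + 14
  99 = 7*14 + 1
  14 = 14*1
so gcd(410, 99) = 1.
1 divides -105, so solutions exist.
Back-substitute for Bézout coefficients:
  1 = 99 - 7*14
  ... = 410*(-7) + 99*(29)
Scale by -105/1 = -105: (m₀, n₀) = (735, -3045).
General solution: m = 735 + 99t, n = -3045 - 410t for integer t.
m ≥ 0: smallest is 735 mod 99 = 42 (at t = -7), with n = -175.

42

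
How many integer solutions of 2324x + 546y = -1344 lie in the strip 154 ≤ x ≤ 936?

20

gcd(2324, 546) = 14.
By Bézout, 2324*(4) + 546*(-17) = 14.
Particular solution: (6, -28).
General solution: x = 6 + 39t, y = -28 - 166t for integer t.
154 ≤ 6 + 39t ≤ 936 gives t ∈ [4, 23], which is 20 values.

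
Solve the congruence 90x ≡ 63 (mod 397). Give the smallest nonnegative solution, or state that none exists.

gcd(397, 90) = 1  (397 = 4*90 + 37, 90 = 2*37 + 16, 37 = 2*16 + 5, 16 = 3*5 + 1, 5 = 5*1).
1 divides 63, so solutions exist.
Back-substituting, 90*(75) + 397*(-17) = 1.
So 90*(75) ≡ 1 (mod 397); multiply by 63: x ≡ 4725 (mod 397).
Smallest nonnegative: x = 4725 mod 397 = 358.

358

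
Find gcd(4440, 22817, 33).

1

gcd(22817, 4440):
  22817 = 5×4440 + 617
  4440 = 7×617 + 121
  617 = 5×121 + 12
  121 = 10×12 + 1
  12 = 12×1
so gcd(22817, 4440) = 1.
gcd(1, 33) = 1.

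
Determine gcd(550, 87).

gcd(550, 87):
  550 = 6*87 + 28
  87 = 3*28 + 3
  28 = 9*3 + 1
  3 = 3*1
so gcd(550, 87) = 1.

1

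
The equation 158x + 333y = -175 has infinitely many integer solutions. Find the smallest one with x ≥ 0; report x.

1

gcd(333, 158) = 1.
1 divides -175, so solutions exist.
By Bézout, 158*(137) + 333*(-65) = 1.
Scale by -175/1 = -175: (x₀, y₀) = (-23975, 11375).
General solution: x = -23975 + 333t, y = 11375 - 158t for integer t.
x ≥ 0: smallest is -23975 mod 333 = 1 (at t = 72), with y = -1.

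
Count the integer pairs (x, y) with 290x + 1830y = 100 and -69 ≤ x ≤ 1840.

10

gcd(1830, 290) = 10  (1830 = 6·290 + 90, 290 = 3·90 + 20, 90 = 4·20 + 10, 20 = 2·10).
Back-substituting, 290·(-82) + 1830·(13) = 10.
Scale by 10: particular solution (-820, 130); reduce x mod 183: (95, -15).
General solution: x = 95 + 183t, y = -15 - 29t for integer t.
-69 ≤ 95 + 183t ≤ 1840 gives t ∈ [0, 9], which is 10 values.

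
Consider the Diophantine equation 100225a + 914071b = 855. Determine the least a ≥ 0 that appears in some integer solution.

28455

gcd(914071, 100225):
  914071 = 9×100225 + 12046
  100225 = 8×12046 + 3857
  12046 = 3×3857 + 475
  3857 = 8×475 + 57
  475 = 8×57 + 19
  57 = 3×19
so gcd(914071, 100225) = 19.
19 divides 855, so solutions exist.
Back-substitute for Bézout coefficients:
  19 = 475 - 8×57
  ... = 100225×(-15404) + 914071×(1689)
Scale by 855/19 = 45: (a₀, b₀) = (-693180, 76005).
General solution: a = -693180 + 48109t, b = 76005 - 5275t for integer t.
a ≥ 0: smallest is -693180 mod 48109 = 28455 (at t = 15), with b = -3120.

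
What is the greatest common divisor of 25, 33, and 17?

gcd(33, 25):
  33 = 1*25 + 8
  25 = 3*8 + 1
  8 = 8*1
so gcd(33, 25) = 1.
gcd(1, 17) = 1.

1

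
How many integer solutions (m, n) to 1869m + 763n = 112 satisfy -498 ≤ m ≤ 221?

gcd(1869, 763) = 7  (1869 = 2·763 + 343, 763 = 2·343 + 77, 343 = 4·77 + 35, 77 = 2·35 + 7, 35 = 5·7).
Back-substituting, 1869·(-20) + 763·(49) = 7.
Scale by 16: particular solution (-320, 784); reduce m mod 109: (7, -17).
General solution: m = 7 + 109t, n = -17 - 267t for integer t.
-498 ≤ 7 + 109t ≤ 221 gives t ∈ [-4, 1], which is 6 values.

6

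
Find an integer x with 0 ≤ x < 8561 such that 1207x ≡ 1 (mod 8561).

7873

gcd(8561, 1207):
  8561 = 7·1207 + 112
  1207 = 10·112 + 87
  112 = 1·87 + 25
  87 = 3·25 + 12
  25 = 2·12 + 1
  12 = 12·1
so gcd(8561, 1207) = 1.
Back-substitute for Bézout coefficients:
  1 = 25 - 2·12
  ... = 1207·(-688) + 8561·(97)
So 1207·-688 ≡ 1 (mod 8561), and -688 mod 8561 = 7873.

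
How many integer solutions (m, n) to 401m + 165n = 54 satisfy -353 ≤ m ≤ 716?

gcd(401, 165) = 1  (401 = 2*165 + 71, 165 = 2*71 + 23, 71 = 3*23 + 2, 23 = 11*2 + 1, 2 = 2*1).
Back-substituting, 401*(-79) + 165*(192) = 1.
Scale by 54: particular solution (-4266, 10368); reduce m mod 165: (24, -58).
General solution: m = 24 + 165t, n = -58 - 401t for integer t.
-353 ≤ 24 + 165t ≤ 716 gives t ∈ [-2, 4], which is 7 values.

7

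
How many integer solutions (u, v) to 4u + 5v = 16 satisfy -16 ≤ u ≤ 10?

6

gcd(5, 4) = 1.
By Bézout, 4*(-1) + 5*(1) = 1.
Particular solution: (4, 0).
General solution: u = 4 + 5t, v = 0 - 4t for integer t.
-16 ≤ 4 + 5t ≤ 10 gives t ∈ [-4, 1], which is 6 values.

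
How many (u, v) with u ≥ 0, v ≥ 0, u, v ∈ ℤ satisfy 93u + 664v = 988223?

16

gcd(664, 93) = 1.
By Bézout, 93·(-307) + 664·(43) = 1.
One solution: (459, 1424).
General: u = 459 + 664t, v = 1424 - 93t.
u ≥ 0 ⇒ t ≥ 0; v ≥ 0 ⇒ t ≤ 15. So t ∈ [0, 15]: 16 solutions.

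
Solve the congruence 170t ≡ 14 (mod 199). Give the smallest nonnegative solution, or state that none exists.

75

gcd(199, 170):
  199 = 1*170 + 29
  170 = 5*29 + 25
  29 = 1*25 + 4
  25 = 6*4 + 1
  4 = 4*1
so gcd(199, 170) = 1.
1 divides 14, so solutions exist.
Back-substitute for Bézout coefficients:
  1 = 25 - 6*4
  ... = 170*(48) + 199*(-41)
So 170*(48) ≡ 1 (mod 199); multiply by 14: t ≡ 672 (mod 199).
Smallest nonnegative: t = 672 mod 199 = 75.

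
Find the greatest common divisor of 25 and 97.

1

gcd(97, 25):
  97 = 3·25 + 22
  25 = 1·22 + 3
  22 = 7·3 + 1
  3 = 3·1
so gcd(97, 25) = 1.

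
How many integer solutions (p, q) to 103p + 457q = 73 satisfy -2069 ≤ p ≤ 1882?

8

gcd(457, 103) = 1  (457 = 4×103 + 45, 103 = 2×45 + 13, 45 = 3×13 + 6, 13 = 2×6 + 1, 6 = 6×1).
Back-substituting, 103×(71) + 457×(-16) = 1.
Scale by 73: particular solution (5183, -1168); reduce p mod 457: (156, -35).
General solution: p = 156 + 457t, q = -35 - 103t for integer t.
-2069 ≤ 156 + 457t ≤ 1882 gives t ∈ [-4, 3], which is 8 values.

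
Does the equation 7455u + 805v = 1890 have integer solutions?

yes

gcd(7455, 805) = 35  (7455 = 9*805 + 210, 805 = 3*210 + 175, 210 = 1*175 + 35, 175 = 5*35).
35 divides 1890, so integer solutions exist.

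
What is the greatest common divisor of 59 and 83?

gcd(83, 59):
  83 = 1·59 + 24
  59 = 2·24 + 11
  24 = 2·11 + 2
  11 = 5·2 + 1
  2 = 2·1
so gcd(83, 59) = 1.

1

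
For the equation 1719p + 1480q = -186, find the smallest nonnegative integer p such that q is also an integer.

346

gcd(1719, 1480):
  1719 = 1*1480 + 239
  1480 = 6*239 + 46
  239 = 5*46 + 9
  46 = 5*9 + 1
  9 = 9*1
so gcd(1719, 1480) = 1.
1 divides -186, so solutions exist.
Back-substitute for Bézout coefficients:
  1 = 46 - 5*9
  ... = 1719*(-161) + 1480*(187)
Scale by -186/1 = -186: (p₀, q₀) = (29946, -34782).
General solution: p = 29946 + 1480t, q = -34782 - 1719t for integer t.
p ≥ 0: smallest is 29946 mod 1480 = 346 (at t = -20), with q = -402.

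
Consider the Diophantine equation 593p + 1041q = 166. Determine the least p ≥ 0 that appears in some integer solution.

311

gcd(1041, 593) = 1.
1 divides 166, so solutions exist.
By Bézout, 593×(-481) + 1041×(274) = 1.
Scale by 166/1 = 166: (p₀, q₀) = (-79846, 45484).
General solution: p = -79846 + 1041t, q = 45484 - 593t for integer t.
p ≥ 0: smallest is -79846 mod 1041 = 311 (at t = 77), with q = -177.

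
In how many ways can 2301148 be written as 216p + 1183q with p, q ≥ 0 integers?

gcd(1183, 216):
  1183 = 5·216 + 103
  216 = 2·103 + 10
  103 = 10·10 + 3
  10 = 3·3 + 1
  3 = 3·1
so gcd(1183, 216) = 1.
Back-substitute for Bézout coefficients:
  1 = 10 - 3·3
  ... = 216·(356) + 1183·(-65)
Scale by 2301148: one solution is (819208688, -149574620). Reduce p mod 1183: (116, 1924).
General: p = 116 + 1183t, q = 1924 - 216t.
p ≥ 0 ⇒ t ≥ 0; q ≥ 0 ⇒ t ≤ 8. So t ∈ [0, 8]: 9 solutions.

9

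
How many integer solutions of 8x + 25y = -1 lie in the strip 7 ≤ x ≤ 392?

15

gcd(25, 8) = 1  (25 = 3*8 + 1, 8 = 8*1).
Back-substituting, 8*(-3) + 25*(1) = 1.
Scale by -1: particular solution (3, -1); reduce x mod 25: (3, -1).
General solution: x = 3 + 25t, y = -1 - 8t for integer t.
7 ≤ 3 + 25t ≤ 392 gives t ∈ [1, 15], which is 15 values.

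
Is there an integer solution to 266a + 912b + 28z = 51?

no

gcd(912, 266):
  912 = 3·266 + 114
  266 = 2·114 + 38
  114 = 3·38
so gcd(912, 266) = 38.
gcd(38, 28) = 2.
2 does not divide 51 (remainder 1), so no integer solutions.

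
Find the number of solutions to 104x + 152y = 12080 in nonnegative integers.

gcd(152, 104) = 8.
By Bézout, 104×(3) + 152×(-2) = 8.
One solution: (8, 74).
General: x = 8 + 19t, y = 74 - 13t.
x ≥ 0 ⇒ t ≥ 0; y ≥ 0 ⇒ t ≤ 5. So t ∈ [0, 5]: 6 solutions.

6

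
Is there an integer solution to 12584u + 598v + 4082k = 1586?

yes

gcd(12584, 598):
  12584 = 21*598 + 26
  598 = 23*26
so gcd(12584, 598) = 26.
gcd(26, 4082) = 26.
26 divides 1586, so integer solutions exist.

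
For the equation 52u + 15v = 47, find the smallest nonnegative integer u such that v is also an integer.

11

gcd(52, 15):
  52 = 3·15 + 7
  15 = 2·7 + 1
  7 = 7·1
so gcd(52, 15) = 1.
1 divides 47, so solutions exist.
Back-substitute for Bézout coefficients:
  1 = 15 - 2·7
  ... = 52·(-2) + 15·(7)
Scale by 47/1 = 47: (u₀, v₀) = (-94, 329).
General solution: u = -94 + 15t, v = 329 - 52t for integer t.
u ≥ 0: smallest is -94 mod 15 = 11 (at t = 7), with v = -35.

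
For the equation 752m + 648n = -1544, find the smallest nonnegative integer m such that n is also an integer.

35

gcd(752, 648) = 8  (752 = 1*648 + 104, 648 = 6*104 + 24, 104 = 4*24 + 8, 24 = 3*8).
8 divides -1544, so solutions exist.
Back-substituting, 752*(25) + 648*(-29) = 8.
Scale by -1544/8 = -193: (m₀, n₀) = (-4825, 5597).
General solution: m = -4825 + 81t, n = 5597 - 94t for integer t.
m ≥ 0: smallest is -4825 mod 81 = 35 (at t = 60), with n = -43.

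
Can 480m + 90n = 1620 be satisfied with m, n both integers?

yes

gcd(480, 90):
  480 = 5×90 + 30
  90 = 3×30
so gcd(480, 90) = 30.
30 divides 1620, so integer solutions exist.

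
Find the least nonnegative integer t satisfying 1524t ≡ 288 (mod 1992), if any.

76

gcd(1992, 1524) = 12  (1992 = 1×1524 + 468, 1524 = 3×468 + 120, 468 = 3×120 + 108, 120 = 1×108 + 12, 108 = 9×12).
12 divides 288, so solutions exist.
Back-substituting, 1524×(17) + 1992×(-13) = 12.
So 1524×(17) ≡ 12 (mod 1992); multiply by 24: t ≡ 408 (mod 166).
Smallest nonnegative: t = 408 mod 166 = 76.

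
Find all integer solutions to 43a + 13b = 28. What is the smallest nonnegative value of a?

gcd(43, 13):
  43 = 3×13 + 4
  13 = 3×4 + 1
  4 = 4×1
so gcd(43, 13) = 1.
1 divides 28, so solutions exist.
Back-substitute for Bézout coefficients:
  1 = 13 - 3×4
  ... = 43×(-3) + 13×(10)
Scale by 28/1 = 28: (a₀, b₀) = (-84, 280).
General solution: a = -84 + 13t, b = 280 - 43t for integer t.
a ≥ 0: smallest is -84 mod 13 = 7 (at t = 7), with b = -21.

7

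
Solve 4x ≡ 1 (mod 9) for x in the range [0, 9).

gcd(9, 4) = 1  (9 = 2×4 + 1, 4 = 4×1).
Back-substituting, 4×(-2) + 9×(1) = 1.
So 4×-2 ≡ 1 (mod 9), and -2 mod 9 = 7.

7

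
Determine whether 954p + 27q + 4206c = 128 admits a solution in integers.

gcd(954, 27) = 9  (954 = 35×27 + 9, 27 = 3×9).
gcd(9, 4206) = 3.
3 does not divide 128 (remainder 2), so no integer solutions.

no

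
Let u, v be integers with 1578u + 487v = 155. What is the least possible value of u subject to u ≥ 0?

gcd(1578, 487) = 1.
1 divides 155, so solutions exist.
By Bézout, 1578×(-154) + 487×(499) = 1.
Scale by 155/1 = 155: (u₀, v₀) = (-23870, 77345).
General solution: u = -23870 + 487t, v = 77345 - 1578t for integer t.
u ≥ 0: smallest is -23870 mod 487 = 480 (at t = 50), with v = -1555.

480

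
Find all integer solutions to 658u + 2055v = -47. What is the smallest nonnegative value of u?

1321

gcd(2055, 658):
  2055 = 3·658 + 81
  658 = 8·81 + 10
  81 = 8·10 + 1
  10 = 10·1
so gcd(2055, 658) = 1.
1 divides -47, so solutions exist.
Back-substitute for Bézout coefficients:
  1 = 81 - 8·10
  ... = 658·(-203) + 2055·(65)
Scale by -47/1 = -47: (u₀, v₀) = (9541, -3055).
General solution: u = 9541 + 2055t, v = -3055 - 658t for integer t.
u ≥ 0: smallest is 9541 mod 2055 = 1321 (at t = -4), with v = -423.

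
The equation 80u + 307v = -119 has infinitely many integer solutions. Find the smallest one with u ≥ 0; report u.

294

gcd(307, 80):
  307 = 3×80 + 67
  80 = 1×67 + 13
  67 = 5×13 + 2
  13 = 6×2 + 1
  2 = 2×1
so gcd(307, 80) = 1.
1 divides -119, so solutions exist.
Back-substitute for Bézout coefficients:
  1 = 13 - 6×2
  ... = 80×(142) + 307×(-37)
Scale by -119/1 = -119: (u₀, v₀) = (-16898, 4403).
General solution: u = -16898 + 307t, v = 4403 - 80t for integer t.
u ≥ 0: smallest is -16898 mod 307 = 294 (at t = 56), with v = -77.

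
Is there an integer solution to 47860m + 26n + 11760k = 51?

no

gcd(47860, 26) = 2  (47860 = 1840×26 + 20, 26 = 1×20 + 6, 20 = 3×6 + 2, 6 = 3×2).
gcd(2, 11760) = 2.
2 does not divide 51 (remainder 1), so no integer solutions.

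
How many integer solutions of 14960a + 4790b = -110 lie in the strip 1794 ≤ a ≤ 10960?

19

gcd(14960, 4790) = 10  (14960 = 3*4790 + 590, 4790 = 8*590 + 70, 590 = 8*70 + 30, 70 = 2*30 + 10, 30 = 3*10).
Back-substituting, 14960*(-138) + 4790*(431) = 10.
Scale by -11: particular solution (1518, -4741); reduce a mod 479: (81, -253).
General solution: a = 81 + 479t, b = -253 - 1496t for integer t.
1794 ≤ 81 + 479t ≤ 10960 gives t ∈ [4, 22], which is 19 values.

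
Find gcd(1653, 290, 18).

1

gcd(1653, 290):
  1653 = 5×290 + 203
  290 = 1×203 + 87
  203 = 2×87 + 29
  87 = 3×29
so gcd(1653, 290) = 29.
gcd(29, 18) = 1.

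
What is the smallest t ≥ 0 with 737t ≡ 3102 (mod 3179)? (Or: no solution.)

gcd(3179, 737):
  3179 = 4·737 + 231
  737 = 3·231 + 44
  231 = 5·44 + 11
  44 = 4·11
so gcd(3179, 737) = 11.
11 divides 3102, so solutions exist.
Back-substitute for Bézout coefficients:
  11 = 231 - 5·44
  ... = 737·(-69) + 3179·(16)
So 737·(-69) ≡ 11 (mod 3179); multiply by 282: t ≡ -19458 (mod 289).
Smallest nonnegative: t = -19458 mod 289 = 194.

194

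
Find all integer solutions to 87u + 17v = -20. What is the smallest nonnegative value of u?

7

gcd(87, 17) = 1  (87 = 5×17 + 2, 17 = 8×2 + 1, 2 = 2×1).
1 divides -20, so solutions exist.
Back-substituting, 87×(-8) + 17×(41) = 1.
Scale by -20/1 = -20: (u₀, v₀) = (160, -820).
General solution: u = 160 + 17t, v = -820 - 87t for integer t.
u ≥ 0: smallest is 160 mod 17 = 7 (at t = -9), with v = -37.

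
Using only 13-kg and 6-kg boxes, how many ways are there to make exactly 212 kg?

3

Need nonnegative integers with 13j + 6k = 212.
gcd(13, 6) = 1, and 13·(1) + 6·(-2) = 1.
So (j₀, k₀) = (212, -424); general j = 212 + 6t, k = -424 - 13t.
j ≥ 0 ⇒ t ≥ -35; k ≥ 0 ⇒ t ≤ -33. That's 3 values of t.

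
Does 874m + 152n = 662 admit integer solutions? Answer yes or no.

no

gcd(874, 152):
  874 = 5×152 + 114
  152 = 1×114 + 38
  114 = 3×38
so gcd(874, 152) = 38.
38 does not divide 662 (remainder 16), so no integer solutions.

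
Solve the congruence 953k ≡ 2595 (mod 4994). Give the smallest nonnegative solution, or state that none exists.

663

gcd(4994, 953) = 1  (4994 = 5·953 + 229, 953 = 4·229 + 37, 229 = 6·37 + 7, 37 = 5·7 + 2, 7 = 3·2 + 1, 2 = 2·1).
1 divides 2595, so solutions exist.
Back-substituting, 953·(-2159) + 4994·(412) = 1.
So 953·(-2159) ≡ 1 (mod 4994); multiply by 2595: k ≡ -5602605 (mod 4994).
Smallest nonnegative: k = -5602605 mod 4994 = 663.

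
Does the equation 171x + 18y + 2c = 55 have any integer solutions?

gcd(171, 18) = 9  (171 = 9·18 + 9, 18 = 2·9).
gcd(9, 2) = 1.
1 divides 55, so integer solutions exist.

yes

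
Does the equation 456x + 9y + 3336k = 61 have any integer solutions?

gcd(456, 9):
  456 = 50*9 + 6
  9 = 1*6 + 3
  6 = 2*3
so gcd(456, 9) = 3.
gcd(3, 3336) = 3.
3 does not divide 61 (remainder 1), so no integer solutions.

no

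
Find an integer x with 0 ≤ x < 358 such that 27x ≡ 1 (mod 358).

gcd(358, 27) = 1  (358 = 13×27 + 7, 27 = 3×7 + 6, 7 = 1×6 + 1, 6 = 6×1).
Back-substituting, 27×(-53) + 358×(4) = 1.
So 27×-53 ≡ 1 (mod 358), and -53 mod 358 = 305.

305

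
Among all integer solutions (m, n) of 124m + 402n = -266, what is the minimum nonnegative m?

gcd(402, 124):
  402 = 3×124 + 30
  124 = 4×30 + 4
  30 = 7×4 + 2
  4 = 2×2
so gcd(402, 124) = 2.
2 divides -266, so solutions exist.
Back-substitute for Bézout coefficients:
  2 = 30 - 7×4
  ... = 124×(-94) + 402×(29)
Scale by -266/2 = -133: (m₀, n₀) = (12502, -3857).
General solution: m = 12502 + 201t, n = -3857 - 62t for integer t.
m ≥ 0: smallest is 12502 mod 201 = 40 (at t = -62), with n = -13.

40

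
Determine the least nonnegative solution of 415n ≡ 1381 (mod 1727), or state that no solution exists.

gcd(1727, 415) = 1.
1 divides 1381, so solutions exist.
By Bézout, 415*(799) + 1727*(-192) = 1.
So 415*(799) ≡ 1 (mod 1727); multiply by 1381: n ≡ 1103419 (mod 1727).
Smallest nonnegative: n = 1103419 mod 1727 = 1593.

1593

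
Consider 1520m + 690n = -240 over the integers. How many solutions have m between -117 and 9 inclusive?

1

gcd(1520, 690):
  1520 = 2*690 + 140
  690 = 4*140 + 130
  140 = 1*130 + 10
  130 = 13*10
so gcd(1520, 690) = 10.
Back-substitute for Bézout coefficients:
  10 = 140 - 1*130
  ... = 1520*(5) + 690*(-11)
Scale by -24: particular solution (-120, 264); reduce m mod 69: (18, -40).
General solution: m = 18 + 69t, n = -40 - 152t for integer t.
-117 ≤ 18 + 69t ≤ 9 gives t ∈ [-1, -1], which is 1 value.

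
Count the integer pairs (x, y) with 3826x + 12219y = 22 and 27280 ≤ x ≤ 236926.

17

gcd(12219, 3826) = 1  (12219 = 3*3826 + 741, 3826 = 5*741 + 121, 741 = 6*121 + 15, 121 = 8*15 + 1, 15 = 15*1).
Back-substituting, 3826*(808) + 12219*(-253) = 1.
Scale by 22: particular solution (17776, -5566); reduce x mod 12219: (5557, -1740).
General solution: x = 5557 + 12219t, y = -1740 - 3826t for integer t.
27280 ≤ 5557 + 12219t ≤ 236926 gives t ∈ [2, 18], which is 17 values.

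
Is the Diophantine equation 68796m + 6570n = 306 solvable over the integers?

yes

gcd(68796, 6570) = 18  (68796 = 10*6570 + 3096, 6570 = 2*3096 + 378, 3096 = 8*378 + 72, 378 = 5*72 + 18, 72 = 4*18).
18 divides 306, so integer solutions exist.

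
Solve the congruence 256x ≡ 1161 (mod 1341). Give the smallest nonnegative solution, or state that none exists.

gcd(1341, 256) = 1.
1 divides 1161, so solutions exist.
By Bézout, 256×(-110) + 1341×(21) = 1.
So 256×(-110) ≡ 1 (mod 1341); multiply by 1161: x ≡ -127710 (mod 1341).
Smallest nonnegative: x = -127710 mod 1341 = 1026.

1026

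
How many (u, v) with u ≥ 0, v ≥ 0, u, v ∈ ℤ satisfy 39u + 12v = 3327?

22

gcd(39, 12):
  39 = 3×12 + 3
  12 = 4×3
so gcd(39, 12) = 3.
Back-substitute for Bézout coefficients:
  3 = 39 - 3×12
  ... = 39×(1) + 12×(-3)
Scale by 1109: one solution is (1109, -3327). Reduce u mod 4: (1, 274).
General: u = 1 + 4t, v = 274 - 13t.
u ≥ 0 ⇒ t ≥ 0; v ≥ 0 ⇒ t ≤ 21. So t ∈ [0, 21]: 22 solutions.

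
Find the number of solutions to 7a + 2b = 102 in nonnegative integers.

8

gcd(7, 2) = 1  (7 = 3*2 + 1, 2 = 2*1).
Back-substituting, 7*(1) + 2*(-3) = 1.
Scale by 102: one solution is (102, -306). Reduce a mod 2: (0, 51).
General: a = 0 + 2t, b = 51 - 7t.
a ≥ 0 ⇒ t ≥ 0; b ≥ 0 ⇒ t ≤ 7. So t ∈ [0, 7]: 8 solutions.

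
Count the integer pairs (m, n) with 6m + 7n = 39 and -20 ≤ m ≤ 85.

gcd(7, 6) = 1  (7 = 1×6 + 1, 6 = 6×1).
Back-substituting, 6×(-1) + 7×(1) = 1.
Scale by 39: particular solution (-39, 39); reduce m mod 7: (3, 3).
General solution: m = 3 + 7t, n = 3 - 6t for integer t.
-20 ≤ 3 + 7t ≤ 85 gives t ∈ [-3, 11], which is 15 values.

15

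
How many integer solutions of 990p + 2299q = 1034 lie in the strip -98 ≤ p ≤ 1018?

5

gcd(2299, 990):
  2299 = 2*990 + 319
  990 = 3*319 + 33
  319 = 9*33 + 22
  33 = 1*22 + 11
  22 = 2*11
so gcd(2299, 990) = 11.
Back-substitute for Bézout coefficients:
  11 = 33 - 1*22
  ... = 990*(72) + 2299*(-31)
Scale by 94: particular solution (6768, -2914); reduce p mod 209: (80, -34).
General solution: p = 80 + 209t, q = -34 - 90t for integer t.
-98 ≤ 80 + 209t ≤ 1018 gives t ∈ [0, 4], which is 5 values.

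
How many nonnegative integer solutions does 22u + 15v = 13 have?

0

gcd(22, 15) = 1  (22 = 1×15 + 7, 15 = 2×7 + 1, 7 = 7×1).
Back-substituting, 22×(-2) + 15×(3) = 1.
Scale by 13: one solution is (-26, 39). Reduce u mod 15: (4, -5).
General: u = 4 + 15t, v = -5 - 22t.
u ≥ 0 ⇒ t ≥ 0; v ≥ 0 ⇒ t ≤ -1. So t ∈ [0, -1]: 0 solutions.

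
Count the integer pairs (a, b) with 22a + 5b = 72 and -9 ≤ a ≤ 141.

31

gcd(22, 5) = 1  (22 = 4×5 + 2, 5 = 2×2 + 1, 2 = 2×1).
Back-substituting, 22×(-2) + 5×(9) = 1.
Scale by 72: particular solution (-144, 648); reduce a mod 5: (1, 10).
General solution: a = 1 + 5t, b = 10 - 22t for integer t.
-9 ≤ 1 + 5t ≤ 141 gives t ∈ [-2, 28], which is 31 values.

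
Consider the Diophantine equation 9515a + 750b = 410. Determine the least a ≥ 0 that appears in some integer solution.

gcd(9515, 750):
  9515 = 12·750 + 515
  750 = 1·515 + 235
  515 = 2·235 + 45
  235 = 5·45 + 10
  45 = 4·10 + 5
  10 = 2·5
so gcd(9515, 750) = 5.
5 divides 410, so solutions exist.
Back-substitute for Bézout coefficients:
  5 = 45 - 4·10
  ... = 9515·(67) + 750·(-850)
Scale by 410/5 = 82: (a₀, b₀) = (5494, -69700).
General solution: a = 5494 + 150t, b = -69700 - 1903t for integer t.
a ≥ 0: smallest is 5494 mod 150 = 94 (at t = -36), with b = -1192.

94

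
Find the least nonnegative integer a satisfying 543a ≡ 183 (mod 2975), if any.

gcd(2975, 543) = 1.
1 divides 183, so solutions exist.
By Bézout, 543×(-1293) + 2975×(236) = 1.
So 543×(-1293) ≡ 1 (mod 2975); multiply by 183: a ≡ -236619 (mod 2975).
Smallest nonnegative: a = -236619 mod 2975 = 1381.

1381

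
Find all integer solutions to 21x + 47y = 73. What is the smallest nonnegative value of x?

gcd(47, 21) = 1.
1 divides 73, so solutions exist.
By Bézout, 21*(9) + 47*(-4) = 1.
Scale by 73/1 = 73: (x₀, y₀) = (657, -292).
General solution: x = 657 + 47t, y = -292 - 21t for integer t.
x ≥ 0: smallest is 657 mod 47 = 46 (at t = -13), with y = -19.

46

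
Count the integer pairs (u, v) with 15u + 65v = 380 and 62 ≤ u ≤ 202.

gcd(65, 15) = 5  (65 = 4*15 + 5, 15 = 3*5).
Back-substituting, 15*(-4) + 65*(1) = 5.
Scale by 76: particular solution (-304, 76); reduce u mod 13: (8, 4).
General solution: u = 8 + 13t, v = 4 - 3t for integer t.
62 ≤ 8 + 13t ≤ 202 gives t ∈ [5, 14], which is 10 values.

10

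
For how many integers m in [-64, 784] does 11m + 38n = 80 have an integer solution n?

gcd(38, 11) = 1.
By Bézout, 11*(7) + 38*(-2) = 1.
Particular solution: (28, -6).
General solution: m = 28 + 38t, n = -6 - 11t for integer t.
-64 ≤ 28 + 38t ≤ 784 gives t ∈ [-2, 19], which is 22 values.

22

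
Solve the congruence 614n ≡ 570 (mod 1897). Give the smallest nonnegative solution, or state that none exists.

gcd(1897, 614) = 1  (1897 = 3*614 + 55, 614 = 11*55 + 9, 55 = 6*9 + 1, 9 = 9*1).
1 divides 570, so solutions exist.
Back-substituting, 614*(-207) + 1897*(67) = 1.
So 614*(-207) ≡ 1 (mod 1897); multiply by 570: n ≡ -117990 (mod 1897).
Smallest nonnegative: n = -117990 mod 1897 = 1521.

1521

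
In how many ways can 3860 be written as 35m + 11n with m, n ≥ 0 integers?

10

gcd(35, 11):
  35 = 3·11 + 2
  11 = 5·2 + 1
  2 = 2·1
so gcd(35, 11) = 1.
Back-substitute for Bézout coefficients:
  1 = 11 - 5·2
  ... = 35·(-5) + 11·(16)
Scale by 3860: one solution is (-19300, 61760). Reduce m mod 11: (5, 335).
General: m = 5 + 11t, n = 335 - 35t.
m ≥ 0 ⇒ t ≥ 0; n ≥ 0 ⇒ t ≤ 9. So t ∈ [0, 9]: 10 solutions.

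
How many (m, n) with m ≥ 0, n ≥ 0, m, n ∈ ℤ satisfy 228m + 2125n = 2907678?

gcd(2125, 228):
  2125 = 9·228 + 73
  228 = 3·73 + 9
  73 = 8·9 + 1
  9 = 9·1
so gcd(2125, 228) = 1.
Back-substitute for Bézout coefficients:
  1 = 73 - 8·9
  ... = 228·(-233) + 2125·(25)
Scale by 2907678: one solution is (-677488974, 72691950). Reduce m mod 2125: (1401, 1218).
General: m = 1401 + 2125t, n = 1218 - 228t.
m ≥ 0 ⇒ t ≥ 0; n ≥ 0 ⇒ t ≤ 5. So t ∈ [0, 5]: 6 solutions.

6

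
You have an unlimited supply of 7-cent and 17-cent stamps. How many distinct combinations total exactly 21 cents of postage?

1

Need nonnegative integers with 7j + 17k = 21.
gcd(7, 17) = 1, and 7·(5) + 17·(-2) = 1.
So (j₀, k₀) = (105, -42); general j = 105 + 17t, k = -42 - 7t.
j ≥ 0 ⇒ t ≥ -6; k ≥ 0 ⇒ t ≤ -6. That's 1 value of t.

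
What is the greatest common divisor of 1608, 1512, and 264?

gcd(1608, 1512) = 24  (1608 = 1*1512 + 96, 1512 = 15*96 + 72, 96 = 1*72 + 24, 72 = 3*24).
gcd(24, 264) = 24.

24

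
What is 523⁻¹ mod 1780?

gcd(1780, 523):
  1780 = 3·523 + 211
  523 = 2·211 + 101
  211 = 2·101 + 9
  101 = 11·9 + 2
  9 = 4·2 + 1
  2 = 2·1
so gcd(1780, 523) = 1.
Back-substitute for Bézout coefficients:
  1 = 9 - 4·2
  ... = 523·(-793) + 1780·(233)
So 523·-793 ≡ 1 (mod 1780), and -793 mod 1780 = 987.

987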